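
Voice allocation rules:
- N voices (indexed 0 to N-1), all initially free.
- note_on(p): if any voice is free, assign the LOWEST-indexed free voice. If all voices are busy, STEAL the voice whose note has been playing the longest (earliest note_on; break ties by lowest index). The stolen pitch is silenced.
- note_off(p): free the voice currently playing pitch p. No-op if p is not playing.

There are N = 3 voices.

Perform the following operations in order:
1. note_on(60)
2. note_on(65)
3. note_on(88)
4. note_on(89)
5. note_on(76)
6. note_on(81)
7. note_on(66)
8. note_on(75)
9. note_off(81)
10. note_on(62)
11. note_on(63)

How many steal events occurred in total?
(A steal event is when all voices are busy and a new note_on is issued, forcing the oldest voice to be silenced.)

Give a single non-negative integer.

Answer: 6

Derivation:
Op 1: note_on(60): voice 0 is free -> assigned | voices=[60 - -]
Op 2: note_on(65): voice 1 is free -> assigned | voices=[60 65 -]
Op 3: note_on(88): voice 2 is free -> assigned | voices=[60 65 88]
Op 4: note_on(89): all voices busy, STEAL voice 0 (pitch 60, oldest) -> assign | voices=[89 65 88]
Op 5: note_on(76): all voices busy, STEAL voice 1 (pitch 65, oldest) -> assign | voices=[89 76 88]
Op 6: note_on(81): all voices busy, STEAL voice 2 (pitch 88, oldest) -> assign | voices=[89 76 81]
Op 7: note_on(66): all voices busy, STEAL voice 0 (pitch 89, oldest) -> assign | voices=[66 76 81]
Op 8: note_on(75): all voices busy, STEAL voice 1 (pitch 76, oldest) -> assign | voices=[66 75 81]
Op 9: note_off(81): free voice 2 | voices=[66 75 -]
Op 10: note_on(62): voice 2 is free -> assigned | voices=[66 75 62]
Op 11: note_on(63): all voices busy, STEAL voice 0 (pitch 66, oldest) -> assign | voices=[63 75 62]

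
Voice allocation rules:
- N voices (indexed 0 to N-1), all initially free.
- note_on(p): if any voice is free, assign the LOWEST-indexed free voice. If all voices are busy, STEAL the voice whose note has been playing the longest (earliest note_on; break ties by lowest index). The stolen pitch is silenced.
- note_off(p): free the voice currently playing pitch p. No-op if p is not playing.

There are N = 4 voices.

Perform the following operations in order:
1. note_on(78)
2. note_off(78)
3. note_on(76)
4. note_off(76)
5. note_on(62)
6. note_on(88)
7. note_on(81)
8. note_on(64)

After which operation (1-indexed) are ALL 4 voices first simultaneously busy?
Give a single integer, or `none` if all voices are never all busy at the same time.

Answer: 8

Derivation:
Op 1: note_on(78): voice 0 is free -> assigned | voices=[78 - - -]
Op 2: note_off(78): free voice 0 | voices=[- - - -]
Op 3: note_on(76): voice 0 is free -> assigned | voices=[76 - - -]
Op 4: note_off(76): free voice 0 | voices=[- - - -]
Op 5: note_on(62): voice 0 is free -> assigned | voices=[62 - - -]
Op 6: note_on(88): voice 1 is free -> assigned | voices=[62 88 - -]
Op 7: note_on(81): voice 2 is free -> assigned | voices=[62 88 81 -]
Op 8: note_on(64): voice 3 is free -> assigned | voices=[62 88 81 64]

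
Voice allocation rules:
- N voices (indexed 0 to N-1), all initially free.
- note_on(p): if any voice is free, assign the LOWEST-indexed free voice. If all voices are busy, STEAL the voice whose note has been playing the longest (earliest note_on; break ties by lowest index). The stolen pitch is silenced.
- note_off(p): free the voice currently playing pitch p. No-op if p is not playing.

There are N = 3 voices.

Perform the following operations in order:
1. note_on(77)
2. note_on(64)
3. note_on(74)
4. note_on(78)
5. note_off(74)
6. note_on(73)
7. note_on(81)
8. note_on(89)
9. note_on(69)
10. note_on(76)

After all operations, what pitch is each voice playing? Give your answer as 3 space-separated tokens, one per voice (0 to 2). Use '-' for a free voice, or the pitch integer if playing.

Answer: 89 76 69

Derivation:
Op 1: note_on(77): voice 0 is free -> assigned | voices=[77 - -]
Op 2: note_on(64): voice 1 is free -> assigned | voices=[77 64 -]
Op 3: note_on(74): voice 2 is free -> assigned | voices=[77 64 74]
Op 4: note_on(78): all voices busy, STEAL voice 0 (pitch 77, oldest) -> assign | voices=[78 64 74]
Op 5: note_off(74): free voice 2 | voices=[78 64 -]
Op 6: note_on(73): voice 2 is free -> assigned | voices=[78 64 73]
Op 7: note_on(81): all voices busy, STEAL voice 1 (pitch 64, oldest) -> assign | voices=[78 81 73]
Op 8: note_on(89): all voices busy, STEAL voice 0 (pitch 78, oldest) -> assign | voices=[89 81 73]
Op 9: note_on(69): all voices busy, STEAL voice 2 (pitch 73, oldest) -> assign | voices=[89 81 69]
Op 10: note_on(76): all voices busy, STEAL voice 1 (pitch 81, oldest) -> assign | voices=[89 76 69]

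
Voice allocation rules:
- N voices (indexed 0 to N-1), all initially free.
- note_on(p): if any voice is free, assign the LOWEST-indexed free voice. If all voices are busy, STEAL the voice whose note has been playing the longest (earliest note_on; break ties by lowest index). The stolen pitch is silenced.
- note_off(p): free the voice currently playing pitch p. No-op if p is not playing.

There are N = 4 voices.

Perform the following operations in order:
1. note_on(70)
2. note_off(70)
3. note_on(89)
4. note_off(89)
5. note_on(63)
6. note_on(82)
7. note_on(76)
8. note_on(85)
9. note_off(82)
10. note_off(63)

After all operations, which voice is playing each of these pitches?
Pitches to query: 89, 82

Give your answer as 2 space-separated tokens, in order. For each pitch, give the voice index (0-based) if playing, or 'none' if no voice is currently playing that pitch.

Op 1: note_on(70): voice 0 is free -> assigned | voices=[70 - - -]
Op 2: note_off(70): free voice 0 | voices=[- - - -]
Op 3: note_on(89): voice 0 is free -> assigned | voices=[89 - - -]
Op 4: note_off(89): free voice 0 | voices=[- - - -]
Op 5: note_on(63): voice 0 is free -> assigned | voices=[63 - - -]
Op 6: note_on(82): voice 1 is free -> assigned | voices=[63 82 - -]
Op 7: note_on(76): voice 2 is free -> assigned | voices=[63 82 76 -]
Op 8: note_on(85): voice 3 is free -> assigned | voices=[63 82 76 85]
Op 9: note_off(82): free voice 1 | voices=[63 - 76 85]
Op 10: note_off(63): free voice 0 | voices=[- - 76 85]

Answer: none none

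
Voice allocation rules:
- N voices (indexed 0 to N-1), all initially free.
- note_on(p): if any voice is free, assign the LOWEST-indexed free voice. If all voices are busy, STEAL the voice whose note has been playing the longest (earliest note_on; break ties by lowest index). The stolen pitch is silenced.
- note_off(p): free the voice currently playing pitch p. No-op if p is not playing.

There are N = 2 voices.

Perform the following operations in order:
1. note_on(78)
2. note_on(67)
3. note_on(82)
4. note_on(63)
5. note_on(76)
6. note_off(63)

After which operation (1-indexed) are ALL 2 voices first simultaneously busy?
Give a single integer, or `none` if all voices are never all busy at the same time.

Op 1: note_on(78): voice 0 is free -> assigned | voices=[78 -]
Op 2: note_on(67): voice 1 is free -> assigned | voices=[78 67]
Op 3: note_on(82): all voices busy, STEAL voice 0 (pitch 78, oldest) -> assign | voices=[82 67]
Op 4: note_on(63): all voices busy, STEAL voice 1 (pitch 67, oldest) -> assign | voices=[82 63]
Op 5: note_on(76): all voices busy, STEAL voice 0 (pitch 82, oldest) -> assign | voices=[76 63]
Op 6: note_off(63): free voice 1 | voices=[76 -]

Answer: 2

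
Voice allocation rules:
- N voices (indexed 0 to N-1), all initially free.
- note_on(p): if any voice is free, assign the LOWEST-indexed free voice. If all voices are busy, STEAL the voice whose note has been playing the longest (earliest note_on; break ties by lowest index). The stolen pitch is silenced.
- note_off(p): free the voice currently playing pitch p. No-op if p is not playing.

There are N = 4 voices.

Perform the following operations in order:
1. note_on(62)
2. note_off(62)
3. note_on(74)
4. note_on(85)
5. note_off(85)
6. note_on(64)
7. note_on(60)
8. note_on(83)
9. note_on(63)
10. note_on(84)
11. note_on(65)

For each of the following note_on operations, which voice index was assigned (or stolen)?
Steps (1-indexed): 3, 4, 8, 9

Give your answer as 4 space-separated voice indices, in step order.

Answer: 0 1 3 0

Derivation:
Op 1: note_on(62): voice 0 is free -> assigned | voices=[62 - - -]
Op 2: note_off(62): free voice 0 | voices=[- - - -]
Op 3: note_on(74): voice 0 is free -> assigned | voices=[74 - - -]
Op 4: note_on(85): voice 1 is free -> assigned | voices=[74 85 - -]
Op 5: note_off(85): free voice 1 | voices=[74 - - -]
Op 6: note_on(64): voice 1 is free -> assigned | voices=[74 64 - -]
Op 7: note_on(60): voice 2 is free -> assigned | voices=[74 64 60 -]
Op 8: note_on(83): voice 3 is free -> assigned | voices=[74 64 60 83]
Op 9: note_on(63): all voices busy, STEAL voice 0 (pitch 74, oldest) -> assign | voices=[63 64 60 83]
Op 10: note_on(84): all voices busy, STEAL voice 1 (pitch 64, oldest) -> assign | voices=[63 84 60 83]
Op 11: note_on(65): all voices busy, STEAL voice 2 (pitch 60, oldest) -> assign | voices=[63 84 65 83]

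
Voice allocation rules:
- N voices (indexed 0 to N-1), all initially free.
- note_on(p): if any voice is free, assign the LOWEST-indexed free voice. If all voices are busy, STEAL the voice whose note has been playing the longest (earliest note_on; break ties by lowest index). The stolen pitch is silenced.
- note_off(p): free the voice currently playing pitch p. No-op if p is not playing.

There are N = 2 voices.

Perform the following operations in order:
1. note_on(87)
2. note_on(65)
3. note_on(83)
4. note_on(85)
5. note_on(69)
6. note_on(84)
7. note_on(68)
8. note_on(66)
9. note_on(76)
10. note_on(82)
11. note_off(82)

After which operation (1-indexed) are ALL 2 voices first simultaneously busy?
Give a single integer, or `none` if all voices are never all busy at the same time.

Op 1: note_on(87): voice 0 is free -> assigned | voices=[87 -]
Op 2: note_on(65): voice 1 is free -> assigned | voices=[87 65]
Op 3: note_on(83): all voices busy, STEAL voice 0 (pitch 87, oldest) -> assign | voices=[83 65]
Op 4: note_on(85): all voices busy, STEAL voice 1 (pitch 65, oldest) -> assign | voices=[83 85]
Op 5: note_on(69): all voices busy, STEAL voice 0 (pitch 83, oldest) -> assign | voices=[69 85]
Op 6: note_on(84): all voices busy, STEAL voice 1 (pitch 85, oldest) -> assign | voices=[69 84]
Op 7: note_on(68): all voices busy, STEAL voice 0 (pitch 69, oldest) -> assign | voices=[68 84]
Op 8: note_on(66): all voices busy, STEAL voice 1 (pitch 84, oldest) -> assign | voices=[68 66]
Op 9: note_on(76): all voices busy, STEAL voice 0 (pitch 68, oldest) -> assign | voices=[76 66]
Op 10: note_on(82): all voices busy, STEAL voice 1 (pitch 66, oldest) -> assign | voices=[76 82]
Op 11: note_off(82): free voice 1 | voices=[76 -]

Answer: 2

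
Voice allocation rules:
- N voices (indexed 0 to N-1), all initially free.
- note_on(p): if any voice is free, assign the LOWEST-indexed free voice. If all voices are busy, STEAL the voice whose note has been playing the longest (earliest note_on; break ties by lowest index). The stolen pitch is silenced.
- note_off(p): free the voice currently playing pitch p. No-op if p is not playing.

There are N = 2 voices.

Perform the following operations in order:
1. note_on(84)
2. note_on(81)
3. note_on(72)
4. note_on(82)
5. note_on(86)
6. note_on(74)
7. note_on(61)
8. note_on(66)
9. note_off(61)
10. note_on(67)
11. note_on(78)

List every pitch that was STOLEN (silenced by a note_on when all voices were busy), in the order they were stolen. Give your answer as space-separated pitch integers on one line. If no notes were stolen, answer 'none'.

Answer: 84 81 72 82 86 74 66

Derivation:
Op 1: note_on(84): voice 0 is free -> assigned | voices=[84 -]
Op 2: note_on(81): voice 1 is free -> assigned | voices=[84 81]
Op 3: note_on(72): all voices busy, STEAL voice 0 (pitch 84, oldest) -> assign | voices=[72 81]
Op 4: note_on(82): all voices busy, STEAL voice 1 (pitch 81, oldest) -> assign | voices=[72 82]
Op 5: note_on(86): all voices busy, STEAL voice 0 (pitch 72, oldest) -> assign | voices=[86 82]
Op 6: note_on(74): all voices busy, STEAL voice 1 (pitch 82, oldest) -> assign | voices=[86 74]
Op 7: note_on(61): all voices busy, STEAL voice 0 (pitch 86, oldest) -> assign | voices=[61 74]
Op 8: note_on(66): all voices busy, STEAL voice 1 (pitch 74, oldest) -> assign | voices=[61 66]
Op 9: note_off(61): free voice 0 | voices=[- 66]
Op 10: note_on(67): voice 0 is free -> assigned | voices=[67 66]
Op 11: note_on(78): all voices busy, STEAL voice 1 (pitch 66, oldest) -> assign | voices=[67 78]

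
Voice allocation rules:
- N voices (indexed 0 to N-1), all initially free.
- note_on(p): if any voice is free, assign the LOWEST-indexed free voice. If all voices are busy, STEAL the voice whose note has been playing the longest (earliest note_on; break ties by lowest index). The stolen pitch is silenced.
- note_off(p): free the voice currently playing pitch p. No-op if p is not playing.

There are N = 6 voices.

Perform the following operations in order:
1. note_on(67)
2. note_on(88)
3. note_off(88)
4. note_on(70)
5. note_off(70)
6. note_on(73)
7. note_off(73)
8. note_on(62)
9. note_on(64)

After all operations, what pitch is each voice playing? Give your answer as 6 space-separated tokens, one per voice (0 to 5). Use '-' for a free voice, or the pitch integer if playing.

Answer: 67 62 64 - - -

Derivation:
Op 1: note_on(67): voice 0 is free -> assigned | voices=[67 - - - - -]
Op 2: note_on(88): voice 1 is free -> assigned | voices=[67 88 - - - -]
Op 3: note_off(88): free voice 1 | voices=[67 - - - - -]
Op 4: note_on(70): voice 1 is free -> assigned | voices=[67 70 - - - -]
Op 5: note_off(70): free voice 1 | voices=[67 - - - - -]
Op 6: note_on(73): voice 1 is free -> assigned | voices=[67 73 - - - -]
Op 7: note_off(73): free voice 1 | voices=[67 - - - - -]
Op 8: note_on(62): voice 1 is free -> assigned | voices=[67 62 - - - -]
Op 9: note_on(64): voice 2 is free -> assigned | voices=[67 62 64 - - -]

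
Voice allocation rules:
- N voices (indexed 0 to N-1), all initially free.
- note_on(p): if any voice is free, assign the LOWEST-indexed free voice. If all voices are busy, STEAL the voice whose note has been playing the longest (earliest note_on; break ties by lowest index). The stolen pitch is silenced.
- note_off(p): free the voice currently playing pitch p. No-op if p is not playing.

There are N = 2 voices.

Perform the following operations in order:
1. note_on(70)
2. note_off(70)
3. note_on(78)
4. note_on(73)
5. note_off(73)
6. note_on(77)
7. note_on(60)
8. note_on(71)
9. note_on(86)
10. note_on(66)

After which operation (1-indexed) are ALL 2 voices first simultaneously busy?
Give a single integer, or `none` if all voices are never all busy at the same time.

Answer: 4

Derivation:
Op 1: note_on(70): voice 0 is free -> assigned | voices=[70 -]
Op 2: note_off(70): free voice 0 | voices=[- -]
Op 3: note_on(78): voice 0 is free -> assigned | voices=[78 -]
Op 4: note_on(73): voice 1 is free -> assigned | voices=[78 73]
Op 5: note_off(73): free voice 1 | voices=[78 -]
Op 6: note_on(77): voice 1 is free -> assigned | voices=[78 77]
Op 7: note_on(60): all voices busy, STEAL voice 0 (pitch 78, oldest) -> assign | voices=[60 77]
Op 8: note_on(71): all voices busy, STEAL voice 1 (pitch 77, oldest) -> assign | voices=[60 71]
Op 9: note_on(86): all voices busy, STEAL voice 0 (pitch 60, oldest) -> assign | voices=[86 71]
Op 10: note_on(66): all voices busy, STEAL voice 1 (pitch 71, oldest) -> assign | voices=[86 66]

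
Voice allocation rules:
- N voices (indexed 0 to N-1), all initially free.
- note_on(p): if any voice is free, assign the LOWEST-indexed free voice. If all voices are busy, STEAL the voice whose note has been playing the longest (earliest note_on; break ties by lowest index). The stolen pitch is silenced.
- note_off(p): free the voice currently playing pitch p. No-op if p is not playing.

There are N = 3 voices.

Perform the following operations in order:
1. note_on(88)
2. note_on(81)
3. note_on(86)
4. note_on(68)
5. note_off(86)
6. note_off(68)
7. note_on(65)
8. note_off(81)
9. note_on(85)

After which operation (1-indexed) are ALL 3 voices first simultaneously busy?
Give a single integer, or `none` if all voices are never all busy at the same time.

Answer: 3

Derivation:
Op 1: note_on(88): voice 0 is free -> assigned | voices=[88 - -]
Op 2: note_on(81): voice 1 is free -> assigned | voices=[88 81 -]
Op 3: note_on(86): voice 2 is free -> assigned | voices=[88 81 86]
Op 4: note_on(68): all voices busy, STEAL voice 0 (pitch 88, oldest) -> assign | voices=[68 81 86]
Op 5: note_off(86): free voice 2 | voices=[68 81 -]
Op 6: note_off(68): free voice 0 | voices=[- 81 -]
Op 7: note_on(65): voice 0 is free -> assigned | voices=[65 81 -]
Op 8: note_off(81): free voice 1 | voices=[65 - -]
Op 9: note_on(85): voice 1 is free -> assigned | voices=[65 85 -]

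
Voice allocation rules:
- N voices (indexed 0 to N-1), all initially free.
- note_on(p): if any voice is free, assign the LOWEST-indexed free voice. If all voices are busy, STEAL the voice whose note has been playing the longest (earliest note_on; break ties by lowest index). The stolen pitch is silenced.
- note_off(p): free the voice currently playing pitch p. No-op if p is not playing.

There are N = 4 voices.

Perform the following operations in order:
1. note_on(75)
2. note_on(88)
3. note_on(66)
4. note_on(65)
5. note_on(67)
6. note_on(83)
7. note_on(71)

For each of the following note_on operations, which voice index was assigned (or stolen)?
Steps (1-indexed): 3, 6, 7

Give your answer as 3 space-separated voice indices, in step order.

Op 1: note_on(75): voice 0 is free -> assigned | voices=[75 - - -]
Op 2: note_on(88): voice 1 is free -> assigned | voices=[75 88 - -]
Op 3: note_on(66): voice 2 is free -> assigned | voices=[75 88 66 -]
Op 4: note_on(65): voice 3 is free -> assigned | voices=[75 88 66 65]
Op 5: note_on(67): all voices busy, STEAL voice 0 (pitch 75, oldest) -> assign | voices=[67 88 66 65]
Op 6: note_on(83): all voices busy, STEAL voice 1 (pitch 88, oldest) -> assign | voices=[67 83 66 65]
Op 7: note_on(71): all voices busy, STEAL voice 2 (pitch 66, oldest) -> assign | voices=[67 83 71 65]

Answer: 2 1 2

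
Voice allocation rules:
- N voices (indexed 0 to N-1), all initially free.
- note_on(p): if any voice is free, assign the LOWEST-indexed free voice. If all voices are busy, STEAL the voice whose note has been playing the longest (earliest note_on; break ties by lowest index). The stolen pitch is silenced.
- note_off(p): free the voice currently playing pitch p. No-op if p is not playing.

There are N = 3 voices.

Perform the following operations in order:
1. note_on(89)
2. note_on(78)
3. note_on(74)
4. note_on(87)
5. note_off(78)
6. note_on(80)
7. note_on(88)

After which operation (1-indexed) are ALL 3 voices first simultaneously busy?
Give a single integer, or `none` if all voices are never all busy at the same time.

Op 1: note_on(89): voice 0 is free -> assigned | voices=[89 - -]
Op 2: note_on(78): voice 1 is free -> assigned | voices=[89 78 -]
Op 3: note_on(74): voice 2 is free -> assigned | voices=[89 78 74]
Op 4: note_on(87): all voices busy, STEAL voice 0 (pitch 89, oldest) -> assign | voices=[87 78 74]
Op 5: note_off(78): free voice 1 | voices=[87 - 74]
Op 6: note_on(80): voice 1 is free -> assigned | voices=[87 80 74]
Op 7: note_on(88): all voices busy, STEAL voice 2 (pitch 74, oldest) -> assign | voices=[87 80 88]

Answer: 3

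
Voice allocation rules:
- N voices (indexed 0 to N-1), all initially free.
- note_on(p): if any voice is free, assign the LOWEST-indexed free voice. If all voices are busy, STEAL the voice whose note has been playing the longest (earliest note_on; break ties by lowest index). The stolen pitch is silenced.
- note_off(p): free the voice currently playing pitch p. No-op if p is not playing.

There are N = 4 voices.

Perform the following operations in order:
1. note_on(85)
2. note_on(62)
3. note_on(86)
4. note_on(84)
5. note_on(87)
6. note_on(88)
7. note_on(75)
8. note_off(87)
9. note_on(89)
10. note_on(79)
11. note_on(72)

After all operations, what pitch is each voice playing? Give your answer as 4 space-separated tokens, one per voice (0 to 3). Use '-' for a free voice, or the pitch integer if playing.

Op 1: note_on(85): voice 0 is free -> assigned | voices=[85 - - -]
Op 2: note_on(62): voice 1 is free -> assigned | voices=[85 62 - -]
Op 3: note_on(86): voice 2 is free -> assigned | voices=[85 62 86 -]
Op 4: note_on(84): voice 3 is free -> assigned | voices=[85 62 86 84]
Op 5: note_on(87): all voices busy, STEAL voice 0 (pitch 85, oldest) -> assign | voices=[87 62 86 84]
Op 6: note_on(88): all voices busy, STEAL voice 1 (pitch 62, oldest) -> assign | voices=[87 88 86 84]
Op 7: note_on(75): all voices busy, STEAL voice 2 (pitch 86, oldest) -> assign | voices=[87 88 75 84]
Op 8: note_off(87): free voice 0 | voices=[- 88 75 84]
Op 9: note_on(89): voice 0 is free -> assigned | voices=[89 88 75 84]
Op 10: note_on(79): all voices busy, STEAL voice 3 (pitch 84, oldest) -> assign | voices=[89 88 75 79]
Op 11: note_on(72): all voices busy, STEAL voice 1 (pitch 88, oldest) -> assign | voices=[89 72 75 79]

Answer: 89 72 75 79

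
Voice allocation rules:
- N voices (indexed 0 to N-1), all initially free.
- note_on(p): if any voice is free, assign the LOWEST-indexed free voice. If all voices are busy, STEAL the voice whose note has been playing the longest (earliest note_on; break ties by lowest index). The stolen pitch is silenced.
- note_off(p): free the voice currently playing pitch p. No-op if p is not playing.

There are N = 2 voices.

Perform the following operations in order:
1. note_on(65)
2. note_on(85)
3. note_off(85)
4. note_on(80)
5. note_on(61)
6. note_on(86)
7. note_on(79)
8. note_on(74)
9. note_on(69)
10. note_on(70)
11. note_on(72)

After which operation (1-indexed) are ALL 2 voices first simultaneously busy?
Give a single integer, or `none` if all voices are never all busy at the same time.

Answer: 2

Derivation:
Op 1: note_on(65): voice 0 is free -> assigned | voices=[65 -]
Op 2: note_on(85): voice 1 is free -> assigned | voices=[65 85]
Op 3: note_off(85): free voice 1 | voices=[65 -]
Op 4: note_on(80): voice 1 is free -> assigned | voices=[65 80]
Op 5: note_on(61): all voices busy, STEAL voice 0 (pitch 65, oldest) -> assign | voices=[61 80]
Op 6: note_on(86): all voices busy, STEAL voice 1 (pitch 80, oldest) -> assign | voices=[61 86]
Op 7: note_on(79): all voices busy, STEAL voice 0 (pitch 61, oldest) -> assign | voices=[79 86]
Op 8: note_on(74): all voices busy, STEAL voice 1 (pitch 86, oldest) -> assign | voices=[79 74]
Op 9: note_on(69): all voices busy, STEAL voice 0 (pitch 79, oldest) -> assign | voices=[69 74]
Op 10: note_on(70): all voices busy, STEAL voice 1 (pitch 74, oldest) -> assign | voices=[69 70]
Op 11: note_on(72): all voices busy, STEAL voice 0 (pitch 69, oldest) -> assign | voices=[72 70]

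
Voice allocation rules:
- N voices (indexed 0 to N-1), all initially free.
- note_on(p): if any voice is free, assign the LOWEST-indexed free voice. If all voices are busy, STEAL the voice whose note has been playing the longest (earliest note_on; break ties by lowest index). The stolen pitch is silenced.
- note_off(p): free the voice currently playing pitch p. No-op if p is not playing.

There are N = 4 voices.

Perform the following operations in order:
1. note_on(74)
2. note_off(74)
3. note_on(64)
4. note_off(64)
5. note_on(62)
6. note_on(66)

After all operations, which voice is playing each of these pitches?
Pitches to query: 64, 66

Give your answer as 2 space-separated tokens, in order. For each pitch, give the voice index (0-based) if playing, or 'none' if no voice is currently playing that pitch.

Answer: none 1

Derivation:
Op 1: note_on(74): voice 0 is free -> assigned | voices=[74 - - -]
Op 2: note_off(74): free voice 0 | voices=[- - - -]
Op 3: note_on(64): voice 0 is free -> assigned | voices=[64 - - -]
Op 4: note_off(64): free voice 0 | voices=[- - - -]
Op 5: note_on(62): voice 0 is free -> assigned | voices=[62 - - -]
Op 6: note_on(66): voice 1 is free -> assigned | voices=[62 66 - -]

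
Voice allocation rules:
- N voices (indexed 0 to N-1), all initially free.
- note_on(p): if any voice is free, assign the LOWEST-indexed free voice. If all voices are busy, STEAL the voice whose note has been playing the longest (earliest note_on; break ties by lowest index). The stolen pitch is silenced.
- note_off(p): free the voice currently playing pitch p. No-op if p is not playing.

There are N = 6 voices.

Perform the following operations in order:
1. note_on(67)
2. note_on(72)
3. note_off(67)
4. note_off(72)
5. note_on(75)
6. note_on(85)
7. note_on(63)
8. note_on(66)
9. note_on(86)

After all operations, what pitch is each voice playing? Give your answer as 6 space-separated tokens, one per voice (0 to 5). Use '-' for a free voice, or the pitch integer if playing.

Op 1: note_on(67): voice 0 is free -> assigned | voices=[67 - - - - -]
Op 2: note_on(72): voice 1 is free -> assigned | voices=[67 72 - - - -]
Op 3: note_off(67): free voice 0 | voices=[- 72 - - - -]
Op 4: note_off(72): free voice 1 | voices=[- - - - - -]
Op 5: note_on(75): voice 0 is free -> assigned | voices=[75 - - - - -]
Op 6: note_on(85): voice 1 is free -> assigned | voices=[75 85 - - - -]
Op 7: note_on(63): voice 2 is free -> assigned | voices=[75 85 63 - - -]
Op 8: note_on(66): voice 3 is free -> assigned | voices=[75 85 63 66 - -]
Op 9: note_on(86): voice 4 is free -> assigned | voices=[75 85 63 66 86 -]

Answer: 75 85 63 66 86 -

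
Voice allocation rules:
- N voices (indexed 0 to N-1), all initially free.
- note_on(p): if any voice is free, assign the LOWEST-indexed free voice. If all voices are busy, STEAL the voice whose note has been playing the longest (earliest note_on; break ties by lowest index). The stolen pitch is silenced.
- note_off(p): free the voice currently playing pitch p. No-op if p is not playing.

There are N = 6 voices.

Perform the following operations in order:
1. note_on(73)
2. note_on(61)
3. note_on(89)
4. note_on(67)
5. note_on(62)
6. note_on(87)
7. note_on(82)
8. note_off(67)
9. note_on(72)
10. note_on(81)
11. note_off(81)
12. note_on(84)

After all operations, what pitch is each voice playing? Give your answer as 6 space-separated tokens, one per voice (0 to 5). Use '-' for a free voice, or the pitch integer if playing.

Answer: 82 84 89 72 62 87

Derivation:
Op 1: note_on(73): voice 0 is free -> assigned | voices=[73 - - - - -]
Op 2: note_on(61): voice 1 is free -> assigned | voices=[73 61 - - - -]
Op 3: note_on(89): voice 2 is free -> assigned | voices=[73 61 89 - - -]
Op 4: note_on(67): voice 3 is free -> assigned | voices=[73 61 89 67 - -]
Op 5: note_on(62): voice 4 is free -> assigned | voices=[73 61 89 67 62 -]
Op 6: note_on(87): voice 5 is free -> assigned | voices=[73 61 89 67 62 87]
Op 7: note_on(82): all voices busy, STEAL voice 0 (pitch 73, oldest) -> assign | voices=[82 61 89 67 62 87]
Op 8: note_off(67): free voice 3 | voices=[82 61 89 - 62 87]
Op 9: note_on(72): voice 3 is free -> assigned | voices=[82 61 89 72 62 87]
Op 10: note_on(81): all voices busy, STEAL voice 1 (pitch 61, oldest) -> assign | voices=[82 81 89 72 62 87]
Op 11: note_off(81): free voice 1 | voices=[82 - 89 72 62 87]
Op 12: note_on(84): voice 1 is free -> assigned | voices=[82 84 89 72 62 87]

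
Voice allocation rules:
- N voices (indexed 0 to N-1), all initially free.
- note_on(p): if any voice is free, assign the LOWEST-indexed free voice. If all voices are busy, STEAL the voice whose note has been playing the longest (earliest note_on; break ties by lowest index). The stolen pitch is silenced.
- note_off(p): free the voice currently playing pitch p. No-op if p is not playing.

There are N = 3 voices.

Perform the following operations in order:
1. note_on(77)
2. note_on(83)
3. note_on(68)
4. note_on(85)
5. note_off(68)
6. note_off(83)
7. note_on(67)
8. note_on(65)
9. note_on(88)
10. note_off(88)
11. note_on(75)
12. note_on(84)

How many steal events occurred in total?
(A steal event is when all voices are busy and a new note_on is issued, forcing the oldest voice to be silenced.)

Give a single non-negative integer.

Op 1: note_on(77): voice 0 is free -> assigned | voices=[77 - -]
Op 2: note_on(83): voice 1 is free -> assigned | voices=[77 83 -]
Op 3: note_on(68): voice 2 is free -> assigned | voices=[77 83 68]
Op 4: note_on(85): all voices busy, STEAL voice 0 (pitch 77, oldest) -> assign | voices=[85 83 68]
Op 5: note_off(68): free voice 2 | voices=[85 83 -]
Op 6: note_off(83): free voice 1 | voices=[85 - -]
Op 7: note_on(67): voice 1 is free -> assigned | voices=[85 67 -]
Op 8: note_on(65): voice 2 is free -> assigned | voices=[85 67 65]
Op 9: note_on(88): all voices busy, STEAL voice 0 (pitch 85, oldest) -> assign | voices=[88 67 65]
Op 10: note_off(88): free voice 0 | voices=[- 67 65]
Op 11: note_on(75): voice 0 is free -> assigned | voices=[75 67 65]
Op 12: note_on(84): all voices busy, STEAL voice 1 (pitch 67, oldest) -> assign | voices=[75 84 65]

Answer: 3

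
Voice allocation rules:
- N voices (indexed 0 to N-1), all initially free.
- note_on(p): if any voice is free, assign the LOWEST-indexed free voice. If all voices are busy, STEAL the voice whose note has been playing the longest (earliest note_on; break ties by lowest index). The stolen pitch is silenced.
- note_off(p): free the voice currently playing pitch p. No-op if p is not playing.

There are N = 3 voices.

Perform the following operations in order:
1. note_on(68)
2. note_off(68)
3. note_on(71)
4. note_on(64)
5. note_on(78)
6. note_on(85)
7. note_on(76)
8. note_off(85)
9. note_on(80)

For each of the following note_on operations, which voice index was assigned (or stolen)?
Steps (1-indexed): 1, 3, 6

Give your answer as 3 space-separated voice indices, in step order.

Answer: 0 0 0

Derivation:
Op 1: note_on(68): voice 0 is free -> assigned | voices=[68 - -]
Op 2: note_off(68): free voice 0 | voices=[- - -]
Op 3: note_on(71): voice 0 is free -> assigned | voices=[71 - -]
Op 4: note_on(64): voice 1 is free -> assigned | voices=[71 64 -]
Op 5: note_on(78): voice 2 is free -> assigned | voices=[71 64 78]
Op 6: note_on(85): all voices busy, STEAL voice 0 (pitch 71, oldest) -> assign | voices=[85 64 78]
Op 7: note_on(76): all voices busy, STEAL voice 1 (pitch 64, oldest) -> assign | voices=[85 76 78]
Op 8: note_off(85): free voice 0 | voices=[- 76 78]
Op 9: note_on(80): voice 0 is free -> assigned | voices=[80 76 78]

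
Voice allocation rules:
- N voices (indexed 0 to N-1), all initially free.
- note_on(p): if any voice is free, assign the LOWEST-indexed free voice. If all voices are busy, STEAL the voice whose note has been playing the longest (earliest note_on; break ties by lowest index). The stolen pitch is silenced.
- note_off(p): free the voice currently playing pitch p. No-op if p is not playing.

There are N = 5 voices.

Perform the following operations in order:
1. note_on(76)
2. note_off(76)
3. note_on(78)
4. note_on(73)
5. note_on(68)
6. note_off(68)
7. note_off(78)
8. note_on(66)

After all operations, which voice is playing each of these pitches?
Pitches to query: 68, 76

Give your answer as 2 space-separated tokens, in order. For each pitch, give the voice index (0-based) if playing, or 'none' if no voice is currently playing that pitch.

Op 1: note_on(76): voice 0 is free -> assigned | voices=[76 - - - -]
Op 2: note_off(76): free voice 0 | voices=[- - - - -]
Op 3: note_on(78): voice 0 is free -> assigned | voices=[78 - - - -]
Op 4: note_on(73): voice 1 is free -> assigned | voices=[78 73 - - -]
Op 5: note_on(68): voice 2 is free -> assigned | voices=[78 73 68 - -]
Op 6: note_off(68): free voice 2 | voices=[78 73 - - -]
Op 7: note_off(78): free voice 0 | voices=[- 73 - - -]
Op 8: note_on(66): voice 0 is free -> assigned | voices=[66 73 - - -]

Answer: none none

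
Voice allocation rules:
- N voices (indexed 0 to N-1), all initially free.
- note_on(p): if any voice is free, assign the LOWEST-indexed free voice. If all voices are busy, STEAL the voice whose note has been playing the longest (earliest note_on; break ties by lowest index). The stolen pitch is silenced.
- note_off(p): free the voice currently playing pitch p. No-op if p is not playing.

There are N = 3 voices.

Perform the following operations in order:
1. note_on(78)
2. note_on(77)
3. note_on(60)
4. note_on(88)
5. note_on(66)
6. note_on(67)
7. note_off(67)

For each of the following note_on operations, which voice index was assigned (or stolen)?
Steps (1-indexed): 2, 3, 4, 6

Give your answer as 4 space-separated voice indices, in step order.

Op 1: note_on(78): voice 0 is free -> assigned | voices=[78 - -]
Op 2: note_on(77): voice 1 is free -> assigned | voices=[78 77 -]
Op 3: note_on(60): voice 2 is free -> assigned | voices=[78 77 60]
Op 4: note_on(88): all voices busy, STEAL voice 0 (pitch 78, oldest) -> assign | voices=[88 77 60]
Op 5: note_on(66): all voices busy, STEAL voice 1 (pitch 77, oldest) -> assign | voices=[88 66 60]
Op 6: note_on(67): all voices busy, STEAL voice 2 (pitch 60, oldest) -> assign | voices=[88 66 67]
Op 7: note_off(67): free voice 2 | voices=[88 66 -]

Answer: 1 2 0 2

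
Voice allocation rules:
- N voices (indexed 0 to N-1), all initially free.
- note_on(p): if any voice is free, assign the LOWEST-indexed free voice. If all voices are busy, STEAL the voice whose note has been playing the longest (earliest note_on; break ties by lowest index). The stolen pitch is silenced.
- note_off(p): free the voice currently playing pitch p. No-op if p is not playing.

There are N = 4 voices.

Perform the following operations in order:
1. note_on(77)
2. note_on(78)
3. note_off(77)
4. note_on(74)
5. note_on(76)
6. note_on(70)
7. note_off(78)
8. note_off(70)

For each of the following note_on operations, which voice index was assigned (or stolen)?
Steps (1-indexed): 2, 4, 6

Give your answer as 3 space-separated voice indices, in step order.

Answer: 1 0 3

Derivation:
Op 1: note_on(77): voice 0 is free -> assigned | voices=[77 - - -]
Op 2: note_on(78): voice 1 is free -> assigned | voices=[77 78 - -]
Op 3: note_off(77): free voice 0 | voices=[- 78 - -]
Op 4: note_on(74): voice 0 is free -> assigned | voices=[74 78 - -]
Op 5: note_on(76): voice 2 is free -> assigned | voices=[74 78 76 -]
Op 6: note_on(70): voice 3 is free -> assigned | voices=[74 78 76 70]
Op 7: note_off(78): free voice 1 | voices=[74 - 76 70]
Op 8: note_off(70): free voice 3 | voices=[74 - 76 -]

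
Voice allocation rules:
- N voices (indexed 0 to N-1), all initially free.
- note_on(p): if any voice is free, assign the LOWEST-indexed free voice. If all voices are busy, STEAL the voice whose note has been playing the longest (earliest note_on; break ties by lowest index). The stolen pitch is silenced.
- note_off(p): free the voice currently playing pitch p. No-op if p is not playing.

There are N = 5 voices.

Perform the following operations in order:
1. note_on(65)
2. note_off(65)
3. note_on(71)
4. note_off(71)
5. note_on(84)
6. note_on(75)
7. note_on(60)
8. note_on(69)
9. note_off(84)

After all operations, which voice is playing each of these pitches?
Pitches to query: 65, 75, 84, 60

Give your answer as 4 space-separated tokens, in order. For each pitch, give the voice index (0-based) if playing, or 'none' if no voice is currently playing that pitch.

Answer: none 1 none 2

Derivation:
Op 1: note_on(65): voice 0 is free -> assigned | voices=[65 - - - -]
Op 2: note_off(65): free voice 0 | voices=[- - - - -]
Op 3: note_on(71): voice 0 is free -> assigned | voices=[71 - - - -]
Op 4: note_off(71): free voice 0 | voices=[- - - - -]
Op 5: note_on(84): voice 0 is free -> assigned | voices=[84 - - - -]
Op 6: note_on(75): voice 1 is free -> assigned | voices=[84 75 - - -]
Op 7: note_on(60): voice 2 is free -> assigned | voices=[84 75 60 - -]
Op 8: note_on(69): voice 3 is free -> assigned | voices=[84 75 60 69 -]
Op 9: note_off(84): free voice 0 | voices=[- 75 60 69 -]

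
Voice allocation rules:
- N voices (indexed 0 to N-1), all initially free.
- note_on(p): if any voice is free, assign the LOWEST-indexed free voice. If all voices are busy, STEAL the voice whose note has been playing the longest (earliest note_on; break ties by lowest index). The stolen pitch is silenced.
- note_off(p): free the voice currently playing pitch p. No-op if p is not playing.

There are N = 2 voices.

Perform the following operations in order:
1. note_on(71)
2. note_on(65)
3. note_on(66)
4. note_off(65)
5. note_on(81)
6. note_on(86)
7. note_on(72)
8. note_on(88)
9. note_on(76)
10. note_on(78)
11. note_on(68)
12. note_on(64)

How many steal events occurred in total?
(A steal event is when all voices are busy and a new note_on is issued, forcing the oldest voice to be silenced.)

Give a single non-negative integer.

Op 1: note_on(71): voice 0 is free -> assigned | voices=[71 -]
Op 2: note_on(65): voice 1 is free -> assigned | voices=[71 65]
Op 3: note_on(66): all voices busy, STEAL voice 0 (pitch 71, oldest) -> assign | voices=[66 65]
Op 4: note_off(65): free voice 1 | voices=[66 -]
Op 5: note_on(81): voice 1 is free -> assigned | voices=[66 81]
Op 6: note_on(86): all voices busy, STEAL voice 0 (pitch 66, oldest) -> assign | voices=[86 81]
Op 7: note_on(72): all voices busy, STEAL voice 1 (pitch 81, oldest) -> assign | voices=[86 72]
Op 8: note_on(88): all voices busy, STEAL voice 0 (pitch 86, oldest) -> assign | voices=[88 72]
Op 9: note_on(76): all voices busy, STEAL voice 1 (pitch 72, oldest) -> assign | voices=[88 76]
Op 10: note_on(78): all voices busy, STEAL voice 0 (pitch 88, oldest) -> assign | voices=[78 76]
Op 11: note_on(68): all voices busy, STEAL voice 1 (pitch 76, oldest) -> assign | voices=[78 68]
Op 12: note_on(64): all voices busy, STEAL voice 0 (pitch 78, oldest) -> assign | voices=[64 68]

Answer: 8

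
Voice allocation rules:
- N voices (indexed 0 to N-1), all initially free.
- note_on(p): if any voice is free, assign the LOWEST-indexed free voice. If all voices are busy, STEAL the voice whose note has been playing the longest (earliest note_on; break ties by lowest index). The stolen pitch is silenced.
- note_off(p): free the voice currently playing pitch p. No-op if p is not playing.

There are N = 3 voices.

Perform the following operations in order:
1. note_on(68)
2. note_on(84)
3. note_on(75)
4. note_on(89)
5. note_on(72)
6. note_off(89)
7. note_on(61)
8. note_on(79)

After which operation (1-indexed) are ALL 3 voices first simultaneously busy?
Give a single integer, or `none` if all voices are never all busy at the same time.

Answer: 3

Derivation:
Op 1: note_on(68): voice 0 is free -> assigned | voices=[68 - -]
Op 2: note_on(84): voice 1 is free -> assigned | voices=[68 84 -]
Op 3: note_on(75): voice 2 is free -> assigned | voices=[68 84 75]
Op 4: note_on(89): all voices busy, STEAL voice 0 (pitch 68, oldest) -> assign | voices=[89 84 75]
Op 5: note_on(72): all voices busy, STEAL voice 1 (pitch 84, oldest) -> assign | voices=[89 72 75]
Op 6: note_off(89): free voice 0 | voices=[- 72 75]
Op 7: note_on(61): voice 0 is free -> assigned | voices=[61 72 75]
Op 8: note_on(79): all voices busy, STEAL voice 2 (pitch 75, oldest) -> assign | voices=[61 72 79]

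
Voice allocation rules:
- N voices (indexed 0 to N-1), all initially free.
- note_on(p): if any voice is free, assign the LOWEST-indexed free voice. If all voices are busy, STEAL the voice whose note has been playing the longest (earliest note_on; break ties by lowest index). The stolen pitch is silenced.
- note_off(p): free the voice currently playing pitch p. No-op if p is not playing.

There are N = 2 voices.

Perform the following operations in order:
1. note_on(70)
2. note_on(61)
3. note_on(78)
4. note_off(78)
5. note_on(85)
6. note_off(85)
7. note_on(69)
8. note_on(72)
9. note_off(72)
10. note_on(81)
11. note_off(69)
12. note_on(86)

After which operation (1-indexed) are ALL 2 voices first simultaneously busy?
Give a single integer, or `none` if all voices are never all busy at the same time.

Op 1: note_on(70): voice 0 is free -> assigned | voices=[70 -]
Op 2: note_on(61): voice 1 is free -> assigned | voices=[70 61]
Op 3: note_on(78): all voices busy, STEAL voice 0 (pitch 70, oldest) -> assign | voices=[78 61]
Op 4: note_off(78): free voice 0 | voices=[- 61]
Op 5: note_on(85): voice 0 is free -> assigned | voices=[85 61]
Op 6: note_off(85): free voice 0 | voices=[- 61]
Op 7: note_on(69): voice 0 is free -> assigned | voices=[69 61]
Op 8: note_on(72): all voices busy, STEAL voice 1 (pitch 61, oldest) -> assign | voices=[69 72]
Op 9: note_off(72): free voice 1 | voices=[69 -]
Op 10: note_on(81): voice 1 is free -> assigned | voices=[69 81]
Op 11: note_off(69): free voice 0 | voices=[- 81]
Op 12: note_on(86): voice 0 is free -> assigned | voices=[86 81]

Answer: 2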